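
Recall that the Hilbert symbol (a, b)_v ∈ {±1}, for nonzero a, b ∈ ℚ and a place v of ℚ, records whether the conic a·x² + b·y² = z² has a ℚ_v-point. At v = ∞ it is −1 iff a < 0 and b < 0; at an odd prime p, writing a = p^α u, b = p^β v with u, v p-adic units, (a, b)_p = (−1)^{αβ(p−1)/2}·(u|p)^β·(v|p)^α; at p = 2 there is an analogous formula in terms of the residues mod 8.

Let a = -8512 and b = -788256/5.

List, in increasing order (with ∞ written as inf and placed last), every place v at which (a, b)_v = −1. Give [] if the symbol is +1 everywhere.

[5, 17, 23, inf]

(a, b) ≡ (-133, -27370) mod (ℚ^×)²; places V = {2, 3, 5, 7, 17, 19, 23, ∞}.
(a,b)_2: α=6, β=5; u≡3, v≡3 (mod 8); ε(u)ε(v)=1·1, αω(v)=6·1, βω(u)=5·1; sum ≡ 0  ⇒  +1.
(a,b)_19: α=1, u≡8; β=0, v≡7 (mod 19); (8|19)=-1, (7|19)=+1; sign (−1)^0·-1^0·+1^1 = +1.
(a,b)_5: α=0, u≡3; β=-1, v≡4 (mod 5); (3|5)=-1, (4|5)=+1; sign (−1)^0·-1^-1·+1^0 = -1.
(a,b)_3: α=0, u≡2; β=2, v≡2 (mod 3); (2|3)=-1, (2|3)=-1; sign (−1)^0·-1^2·-1^0 = +1.
(a,b)_7: α=1, u≡2; β=1, v≡3 (mod 7); (2|7)=+1, (3|7)=-1; sign (−1)^1·+1^1·-1^1 = +1.
(a,b)_∞: sgn(-133)=−, sgn(-27370)=−, so -1.
(a,b)_17: α=0, u≡5; β=1, v≡5 (mod 17); (5|17)=-1, (5|17)=-1; sign (−1)^0·-1^1·-1^0 = -1.
(a,b)_23: α=0, u≡21; β=1, v≡18 (mod 23); (21|23)=-1, (18|23)=+1; sign (−1)^0·-1^1·+1^0 = -1.
(-133, -27370 / ℚ) ramifies at {5, 17, 23, ∞}: a division algebra.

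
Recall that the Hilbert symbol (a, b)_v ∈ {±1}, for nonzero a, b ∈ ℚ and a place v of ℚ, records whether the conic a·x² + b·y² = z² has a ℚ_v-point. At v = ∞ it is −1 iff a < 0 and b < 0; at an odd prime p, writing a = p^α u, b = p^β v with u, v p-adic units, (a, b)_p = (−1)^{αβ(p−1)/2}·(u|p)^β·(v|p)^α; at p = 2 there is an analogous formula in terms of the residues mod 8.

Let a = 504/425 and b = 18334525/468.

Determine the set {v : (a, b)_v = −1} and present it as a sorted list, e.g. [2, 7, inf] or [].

[11, 19]

(a, b) ≡ (238, 78793) mod (ℚ^×)²; places V = {2, 3, 5, 7, 11, 13, 17, 19, 29, ∞}.
(a,b)_11: α=0, u≡6; β=3, v≡6 (mod 11); (6|11)=-1, (6|11)=-1; sign (−1)^0·-1^3·-1^0 = -1.
(a,b)_∞: sgn(238)=+, sgn(78793)=+, so +1.
(a,b)_17: α=-1, u≡12; β=0, v≡16 (mod 17); (12|17)=-1, (16|17)=+1; sign (−1)^0·-1^0·+1^-1 = +1.
(a,b)_29: α=0, u≡25; β=1, v≡28 (mod 29); (25|29)=+1, (28|29)=+1; sign (−1)^0·+1^1·+1^0 = +1.
(a,b)_19: α=0, u≡15; β=1, v≡5 (mod 19); (15|19)=-1, (5|19)=+1; sign (−1)^0·-1^1·+1^0 = -1.
(a,b)_5: α=-2, u≡2; β=2, v≡2 (mod 5); (2|5)=-1, (2|5)=-1; sign (−1)^0·-1^2·-1^-2 = +1.
(a,b)_2: α=3, β=-2; u≡7, v≡1 (mod 8); ε(u)ε(v)=1·0, αω(v)=3·0, βω(u)=-2·0; sum ≡ 0  ⇒  +1.
(a,b)_7: α=1, u≡6; β=0, v≡1 (mod 7); (6|7)=-1, (1|7)=+1; sign (−1)^0·-1^0·+1^1 = +1.
(a,b)_3: α=2, u≡1; β=-2, v≡1 (mod 3); (1|3)=+1, (1|3)=+1; sign (−1)^0·+1^-2·+1^2 = +1.
(a,b)_13: α=0, u≡4; β=-1, v≡4 (mod 13); (4|13)=+1, (4|13)=+1; sign (−1)^0·+1^-1·+1^0 = +1.
Ram(238, 78793) = {11, 19}; no ℚ_11-point on the conic.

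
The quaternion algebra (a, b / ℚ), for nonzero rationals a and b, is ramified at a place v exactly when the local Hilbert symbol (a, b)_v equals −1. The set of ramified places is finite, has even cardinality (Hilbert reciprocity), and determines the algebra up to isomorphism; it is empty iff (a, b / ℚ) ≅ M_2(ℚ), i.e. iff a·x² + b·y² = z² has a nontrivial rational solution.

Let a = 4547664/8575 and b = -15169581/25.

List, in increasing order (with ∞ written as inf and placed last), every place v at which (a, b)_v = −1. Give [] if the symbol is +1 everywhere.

[2, 23]

(a, b) ≡ (203, -4669) mod (ℚ^×)²; places V = {2, 3, 5, 7, 11, 19, 23, 29, ∞}.
(a,b)_2: α=4, β=0; u≡3, v≡3 (mod 8); ε(u)ε(v)=1·1, αω(v)=4·1, βω(u)=0·1; sum ≡ 1  ⇒  -1.
(a,b)_7: α=-3, u≡4; β=1, v≡3 (mod 7); (4|7)=+1, (3|7)=-1; sign (−1)^1·+1^1·-1^-3 = +1.
(a,b)_23: α=0, u≡20; β=1, v≡12 (mod 23); (20|23)=-1, (12|23)=+1; sign (−1)^0·-1^1·+1^0 = -1.
(a,b)_∞: sgn(203)=+, sgn(-4669)=−, so +1.
(a,b)_3: α=4, u≡2; β=2, v≡2 (mod 3); (2|3)=-1, (2|3)=-1; sign (−1)^0·-1^2·-1^4 = +1.
(a,b)_11: α=2, u≡5; β=0, v≡8 (mod 11); (5|11)=+1, (8|11)=-1; sign (−1)^0·+1^0·-1^2 = +1.
(a,b)_29: α=1, u≡5; β=1, v≡4 (mod 29); (5|29)=+1, (4|29)=+1; sign (−1)^0·+1^1·+1^1 = +1.
(a,b)_19: α=0, u≡15; β=2, v≡17 (mod 19); (15|19)=-1, (17|19)=+1; sign (−1)^0·-1^2·+1^0 = +1.
(a,b)_5: α=-2, u≡3; β=-2, v≡4 (mod 5); (3|5)=-1, (4|5)=+1; sign (−1)^0·-1^-2·+1^-2 = +1.
(203, -4669 / ℚ) ramifies at {2, 23}: a division algebra.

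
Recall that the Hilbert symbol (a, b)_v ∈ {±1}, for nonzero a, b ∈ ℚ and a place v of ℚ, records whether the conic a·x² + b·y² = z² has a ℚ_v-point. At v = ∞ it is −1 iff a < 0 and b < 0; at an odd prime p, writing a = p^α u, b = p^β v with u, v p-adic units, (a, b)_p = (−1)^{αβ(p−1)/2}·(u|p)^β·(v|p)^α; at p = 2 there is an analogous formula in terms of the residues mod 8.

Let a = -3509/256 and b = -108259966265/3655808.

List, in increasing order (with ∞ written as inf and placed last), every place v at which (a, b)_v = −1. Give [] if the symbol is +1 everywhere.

[23, inf]

Mod squares: a ≡ -29, b ≡ -2530. Check v ∈ {∞, 2, 5, 11, 13, 23, 29}.
v=11: a=11^2·(≡5), b=11^3·(≡9) mod 11; (5|11)=+1, (9|11)=+1; (−1)^{2·3·5}·(+1)^3·(+1)^2 = +1.
v=29: a=29^1·(≡1), b=29^4·(≡20) mod 29; (1|29)=+1, (20|29)=+1; (−1)^{1·4·14}·(+1)^4·(+1)^1 = +1.
v=13: a=13^0·(≡3), b=13^-4·(≡11) mod 13; (3|13)=+1, (11|13)=-1; (−1)^{0·-4·6}·(+1)^-4·(-1)^0 = +1.
v=2: v_2(a)=-8, v_2(b)=-7; units ≡ 3, 7 (mod 8); ε·ε+αω+βω = 1·1+-8·0+-7·1 ≡ 0  ⇒  (a,b)_2 = +1.
v=5: a=5^0·(≡1), b=5^1·(≡4) mod 5; (1|5)=+1, (4|5)=+1; (−1)^{0·1·2}·(+1)^1·(+1)^0 = +1.
v=∞: -29 < 0 and -2530 < 0  ⇒  (a,b)_∞ = -1.
v=23: a=23^0·(≡11), b=23^1·(≡7) mod 23; (11|23)=-1, (7|23)=-1; (−1)^{0·1·11}·(-1)^1·(-1)^0 = -1.
|Ram(-29, -2530)| = 2, even; anisotropic at {23, ∞}.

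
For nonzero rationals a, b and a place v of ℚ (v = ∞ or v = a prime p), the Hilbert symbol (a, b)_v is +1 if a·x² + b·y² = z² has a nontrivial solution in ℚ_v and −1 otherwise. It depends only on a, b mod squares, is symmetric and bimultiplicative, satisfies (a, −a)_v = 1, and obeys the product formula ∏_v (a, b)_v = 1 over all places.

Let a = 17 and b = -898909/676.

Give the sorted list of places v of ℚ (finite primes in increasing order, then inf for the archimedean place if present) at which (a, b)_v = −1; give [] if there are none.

Mod squares: a ≡ 17, b ≡ -7429. Check v ∈ {∞, 2, 11, 13, 17, 19, 23}.
v=17: a=17^1·(≡1), b=17^1·(≡6) mod 17; (1|17)=+1, (6|17)=-1; (−1)^{1·1·8}·(+1)^1·(-1)^1 = -1.
v=2: v_2(a)=0, v_2(b)=-2; units ≡ 1, 3 (mod 8); ε·ε+αω+βω = 0·1+0·1+-2·0 ≡ 0  ⇒  (a,b)_2 = +1.
v=13: a=13^0·(≡4), b=13^-2·(≡7) mod 13; (4|13)=+1, (7|13)=-1; (−1)^{0·-2·6}·(+1)^-2·(-1)^0 = +1.
v=23: a=23^0·(≡17), b=23^1·(≡7) mod 23; (17|23)=-1, (7|23)=-1; (−1)^{0·1·11}·(-1)^1·(-1)^0 = -1.
v=11: a=11^0·(≡6), b=11^2·(≡8) mod 11; (6|11)=-1, (8|11)=-1; (−1)^{0·2·5}·(-1)^2·(-1)^0 = +1.
v=∞: 17 > 0 and -7429 < 0  ⇒  (a,b)_∞ = +1.
v=19: a=19^0·(≡17), b=19^1·(≡12) mod 19; (17|19)=+1, (12|19)=-1; (−1)^{0·1·9}·(+1)^1·(-1)^0 = +1.
(17, -7429 / ℚ) ramifies at {17, 23}: a division algebra.

[17, 23]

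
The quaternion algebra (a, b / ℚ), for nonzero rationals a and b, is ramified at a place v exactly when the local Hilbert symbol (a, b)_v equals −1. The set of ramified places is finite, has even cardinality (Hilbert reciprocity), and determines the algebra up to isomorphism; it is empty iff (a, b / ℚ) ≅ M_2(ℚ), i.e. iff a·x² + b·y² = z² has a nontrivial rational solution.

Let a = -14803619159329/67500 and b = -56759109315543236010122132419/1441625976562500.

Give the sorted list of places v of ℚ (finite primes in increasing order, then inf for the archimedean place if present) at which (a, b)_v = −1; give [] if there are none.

[3, 23, 37, inf]

Mod squares: a ≡ -28083, b ≡ -259. Check v ∈ {∞, 2, 3, 5, 7, 11, 13, 19, 23, 37}.
v=5: a=5^-4·(≡2), b=5^-14·(≡1) mod 5; (2|5)=-1, (1|5)=+1; (−1)^{-4·-14·2}·(-1)^-14·(+1)^-4 = +1.
v=19: a=19^2·(≡14), b=19^4·(≡1) mod 19; (14|19)=-1, (1|19)=+1; (−1)^{2·4·9}·(-1)^4·(+1)^2 = +1.
v=2: v_2(a)=-2, v_2(b)=-2; units ≡ 5, 5 (mod 8); ε·ε+αω+βω = 0·0+-2·1+-2·1 ≡ 0  ⇒  (a,b)_2 = +1.
v=3: a=3^-3·(≡2), b=3^-10·(≡2) mod 3; (2|3)=-1, (2|3)=-1; (−1)^{-3·-10·1}·(-1)^-10·(-1)^-3 = -1.
v=37: a=37^1·(≡32), b=37^3·(≡1) mod 37; (32|37)=-1, (1|37)=+1; (−1)^{1·3·18}·(-1)^3·(+1)^1 = -1.
v=11: a=11^1·(≡7), b=11^2·(≡5) mod 11; (7|11)=-1, (5|11)=+1; (−1)^{1·2·5}·(-1)^2·(+1)^1 = +1.
v=13: a=13^2·(≡9), b=13^4·(≡9) mod 13; (9|13)=+1, (9|13)=+1; (−1)^{2·4·6}·(+1)^4·(+1)^2 = +1.
v=∞: -28083 < 0 and -259 < 0  ⇒  (a,b)_∞ = -1.
v=23: a=23^3·(≡19), b=23^6·(≡19) mod 23; (19|23)=-1, (19|23)=-1; (−1)^{3·6·11}·(-1)^6·(-1)^3 = -1.
v=7: a=7^2·(≡4), b=7^5·(≡3) mod 7; (4|7)=+1, (3|7)=-1; (−1)^{2·5·3}·(+1)^5·(-1)^2 = +1.
(-28083, -259 / ℚ) ramifies at {3, 23, 37, ∞}: a division algebra.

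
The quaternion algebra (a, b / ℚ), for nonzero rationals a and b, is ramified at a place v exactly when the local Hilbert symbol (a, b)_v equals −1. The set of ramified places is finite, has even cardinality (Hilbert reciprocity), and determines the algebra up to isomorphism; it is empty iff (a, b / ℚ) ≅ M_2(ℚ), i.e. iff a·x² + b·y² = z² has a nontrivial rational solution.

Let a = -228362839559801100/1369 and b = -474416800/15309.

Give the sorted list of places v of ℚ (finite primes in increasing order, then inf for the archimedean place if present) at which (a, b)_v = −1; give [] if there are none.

[2, 3, 41, inf]

Mod squares: a ≡ -125419, b ≡ -1218. Check v ∈ {∞, 2, 3, 5, 7, 11, 13, 19, 23, 29, 37, 41, 47}.
v=19: a=19^1·(≡17), b=19^0·(≡1) mod 19; (17|19)=+1, (1|19)=+1; (−1)^{1·0·9}·(+1)^0·(+1)^1 = +1.
v=7: a=7^1·(≡6), b=7^-1·(≡1) mod 7; (6|7)=-1, (1|7)=+1; (−1)^{1·-1·3}·(-1)^-1·(+1)^1 = +1.
v=47: a=47^2·(≡8), b=47^0·(≡27) mod 47; (8|47)=+1, (27|47)=+1; (−1)^{2·0·23}·(+1)^0·(+1)^2 = +1.
v=23: a=23^1·(≡17), b=23^0·(≡1) mod 23; (17|23)=-1, (1|23)=+1; (−1)^{1·0·11}·(-1)^0·(+1)^1 = +1.
v=11: a=11^2·(≡9), b=11^2·(≡5) mod 11; (9|11)=+1, (5|11)=+1; (−1)^{2·2·5}·(+1)^2·(+1)^2 = +1.
v=41: a=41^1·(≡33), b=41^0·(≡27) mod 41; (33|41)=+1, (27|41)=-1; (−1)^{1·0·20}·(+1)^0·(-1)^1 = -1.
v=∞: -125419 < 0 and -1218 < 0  ⇒  (a,b)_∞ = -1.
v=5: a=5^2·(≡4), b=5^2·(≡2) mod 5; (4|5)=+1, (2|5)=-1; (−1)^{2·2·2}·(+1)^2·(-1)^2 = +1.
v=29: a=29^2·(≡22), b=29^1·(≡13) mod 29; (22|29)=+1, (13|29)=+1; (−1)^{2·1·14}·(+1)^1·(+1)^2 = +1.
v=13: a=13^0·(≡7), b=13^2·(≡9) mod 13; (7|13)=-1, (9|13)=+1; (−1)^{0·2·6}·(-1)^2·(+1)^0 = +1.
v=2: v_2(a)=2, v_2(b)=5; units ≡ 5, 7 (mod 8); ε·ε+αω+βω = 0·1+2·0+5·1 ≡ 1  ⇒  (a,b)_2 = -1.
v=37: a=37^-2·(≡34), b=37^0·(≡11) mod 37; (34|37)=+1, (11|37)=+1; (−1)^{-2·0·18}·(+1)^0·(+1)^-2 = +1.
v=3: a=3^4·(≡2), b=3^-7·(≡2) mod 3; (2|3)=-1, (2|3)=-1; (−1)^{4·-7·1}·(-1)^-7·(-1)^4 = -1.
(-125419, -1218 / ℚ) ramifies at {2, 3, 41, ∞}: a division algebra.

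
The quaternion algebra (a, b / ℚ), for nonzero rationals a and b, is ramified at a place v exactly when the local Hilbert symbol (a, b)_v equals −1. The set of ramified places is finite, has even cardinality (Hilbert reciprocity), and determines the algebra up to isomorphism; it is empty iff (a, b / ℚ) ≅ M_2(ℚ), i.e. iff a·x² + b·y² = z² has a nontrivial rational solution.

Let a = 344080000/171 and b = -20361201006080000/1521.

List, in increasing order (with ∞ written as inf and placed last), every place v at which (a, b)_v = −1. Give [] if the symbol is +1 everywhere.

[19, 31]

Mod squares: a ≡ 163438, b ≡ -227447. Check v ∈ {∞, 2, 3, 5, 11, 13, 17, 19, 23, 29, 31}.
v=13: a=13^0·(≡2), b=13^-2·(≡10) mod 13; (2|13)=-1, (10|13)=+1; (−1)^{0·-2·6}·(-1)^-2·(+1)^0 = +1.
v=11: a=11^1·(≡8), b=11^3·(≡9) mod 11; (8|11)=-1, (9|11)=+1; (−1)^{1·3·5}·(-1)^3·(+1)^1 = +1.
v=2: v_2(a)=7, v_2(b)=12; units ≡ 7, 1 (mod 8); ε·ε+αω+βω = 1·0+7·0+12·0 ≡ 0  ⇒  (a,b)_2 = +1.
v=31: a=31^0·(≡21), b=31^1·(≡7) mod 31; (21|31)=-1, (7|31)=+1; (−1)^{0·1·15}·(-1)^1·(+1)^0 = -1.
v=3: a=3^-2·(≡1), b=3^-2·(≡1) mod 3; (1|3)=+1, (1|3)=+1; (−1)^{-2·-2·1}·(+1)^-2·(+1)^-2 = +1.
v=29: a=29^0·(≡4), b=29^1·(≡9) mod 29; (4|29)=+1, (9|29)=+1; (−1)^{0·1·14}·(+1)^1·(+1)^0 = +1.
v=17: a=17^1·(≡4), b=17^2·(≡13) mod 17; (4|17)=+1, (13|17)=+1; (−1)^{1·2·8}·(+1)^2·(+1)^1 = +1.
v=23: a=23^1·(≡11), b=23^1·(≡1) mod 23; (11|23)=-1, (1|23)=+1; (−1)^{1·1·11}·(-1)^1·(+1)^1 = +1.
v=5: a=5^4·(≡3), b=5^4·(≡2) mod 5; (3|5)=-1, (2|5)=-1; (−1)^{4·4·2}·(-1)^4·(-1)^4 = +1.
v=19: a=19^-1·(≡12), b=19^0·(≡3) mod 19; (12|19)=-1, (3|19)=-1; (−1)^{-1·0·9}·(-1)^0·(-1)^-1 = -1.
v=∞: 163438 > 0 and -227447 < 0  ⇒  (a,b)_∞ = +1.
(163438, -227447 / ℚ) ramifies at {19, 31}: a division algebra.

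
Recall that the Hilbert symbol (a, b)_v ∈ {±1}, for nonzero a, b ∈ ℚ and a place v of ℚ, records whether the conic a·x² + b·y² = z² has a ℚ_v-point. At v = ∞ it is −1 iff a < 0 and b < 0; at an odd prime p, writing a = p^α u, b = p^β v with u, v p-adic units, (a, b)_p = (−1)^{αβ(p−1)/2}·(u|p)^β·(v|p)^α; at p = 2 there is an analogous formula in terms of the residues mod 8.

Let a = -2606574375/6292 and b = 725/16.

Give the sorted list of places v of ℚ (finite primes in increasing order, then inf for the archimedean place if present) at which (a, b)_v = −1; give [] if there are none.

(a, b) ≡ (-7163, 29) mod (ℚ^×)²; places V = {2, 3, 5, 11, 13, 19, 29, ∞}.
(a,b)_29: α=3, u≡10; β=1, v≡7 (mod 29); (10|29)=-1, (7|29)=+1; sign (−1)^0·-1^1·+1^3 = -1.
(a,b)_2: α=-2, β=-4; u≡5, v≡5 (mod 8); ε(u)ε(v)=0·0, αω(v)=-2·1, βω(u)=-4·1; sum ≡ 0  ⇒  +1.
(a,b)_5: α=4, u≡3; β=2, v≡4 (mod 5); (3|5)=-1, (4|5)=+1; sign (−1)^0·-1^2·+1^4 = +1.
(a,b)_19: α=1, u≡15; β=0, v≡18 (mod 19); (15|19)=-1, (18|19)=-1; sign (−1)^0·-1^0·-1^1 = -1.
(a,b)_13: α=-1, u≡8; β=0, v≡12 (mod 13); (8|13)=-1, (12|13)=+1; sign (−1)^0·-1^0·+1^-1 = +1.
(a,b)_11: α=-2, u≡3; β=0, v≡2 (mod 11); (3|11)=+1, (2|11)=-1; sign (−1)^0·+1^0·-1^-2 = +1.
(a,b)_3: α=2, u≡1; β=0, v≡2 (mod 3); (1|3)=+1, (2|3)=-1; sign (−1)^0·+1^0·-1^2 = +1.
(a,b)_∞: sgn(-7163)=−, sgn(29)=+, so +1.
Ram(-7163, 29) = {19, 29}; no ℚ_19-point on the conic.

[19, 29]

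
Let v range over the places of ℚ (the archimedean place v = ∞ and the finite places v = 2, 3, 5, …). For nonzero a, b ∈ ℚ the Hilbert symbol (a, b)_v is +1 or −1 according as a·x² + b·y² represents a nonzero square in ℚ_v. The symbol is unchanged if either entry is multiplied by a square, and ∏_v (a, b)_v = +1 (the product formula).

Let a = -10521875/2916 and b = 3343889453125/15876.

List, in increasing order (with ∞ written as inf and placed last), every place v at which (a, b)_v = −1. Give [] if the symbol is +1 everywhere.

[5, 13]

Mod squares: a ≡ -16835, b ≡ 37. Check v ∈ {∞, 2, 3, 5, 7, 13, 37}.
v=∞: -16835 < 0 and 37 > 0  ⇒  (a,b)_∞ = +1.
v=7: a=7^1·(≡5), b=7^-2·(≡2) mod 7; (5|7)=-1, (2|7)=+1; (−1)^{1·-2·3}·(-1)^-2·(+1)^1 = +1.
v=13: a=13^1·(≡11), b=13^2·(≡6) mod 13; (11|13)=-1, (6|13)=-1; (−1)^{1·2·6}·(-1)^2·(-1)^1 = -1.
v=37: a=37^1·(≡36), b=37^3·(≡1) mod 37; (36|37)=+1, (1|37)=+1; (−1)^{1·3·18}·(+1)^3·(+1)^1 = +1.
v=2: v_2(a)=-2, v_2(b)=-2; units ≡ 5, 5 (mod 8); ε·ε+αω+βω = 0·0+-2·1+-2·1 ≡ 0  ⇒  (a,b)_2 = +1.
v=3: a=3^-6·(≡1), b=3^-4·(≡1) mod 3; (1|3)=+1, (1|3)=+1; (−1)^{-6·-4·1}·(+1)^-4·(+1)^-6 = +1.
v=5: a=5^5·(≡3), b=5^8·(≡2) mod 5; (3|5)=-1, (2|5)=-1; (−1)^{5·8·2}·(-1)^8·(-1)^5 = -1.
(-16835, 37 / ℚ) ramifies at {5, 13}: a division algebra.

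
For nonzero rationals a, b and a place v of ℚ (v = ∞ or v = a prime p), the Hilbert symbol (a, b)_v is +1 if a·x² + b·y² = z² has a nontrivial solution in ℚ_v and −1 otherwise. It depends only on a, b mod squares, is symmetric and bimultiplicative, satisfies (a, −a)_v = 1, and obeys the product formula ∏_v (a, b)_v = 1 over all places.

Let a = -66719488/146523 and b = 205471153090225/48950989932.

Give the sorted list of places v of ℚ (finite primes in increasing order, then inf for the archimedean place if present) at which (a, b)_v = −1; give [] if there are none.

(a, b) ≡ (-781869, 3) mod (ℚ^×)²; places V = {2, 3, 5, 11, 13, 17, 19, 29, 43, ∞}.
(a,b)_29: α=1, u≡28; β=2, v≡26 (mod 29); (28|29)=+1, (26|29)=-1; sign (−1)^0·+1^2·-1^1 = -1.
(a,b)_2: α=8, β=-2; u≡3, v≡3 (mod 8); ε(u)ε(v)=1·1, αω(v)=8·1, βω(u)=-2·1; sum ≡ 1  ⇒  -1.
(a,b)_17: α=-2, u≡10; β=-6, v≡7 (mod 17); (10|17)=-1, (7|17)=-1; sign (−1)^0·-1^-6·-1^-2 = +1.
(a,b)_3: α=-1, u≡2; β=-1, v≡1 (mod 3); (2|3)=-1, (1|3)=+1; sign (−1)^1·-1^-1·+1^-1 = +1.
(a,b)_43: α=1, u≡35; β=2, v≡2 (mod 43); (35|43)=+1, (2|43)=-1; sign (−1)^0·+1^2·-1^1 = -1.
(a,b)_19: α=1, u≡2; β=2, v≡14 (mod 19); (2|19)=-1, (14|19)=-1; sign (−1)^0·-1^2·-1^1 = -1.
(a,b)_∞: sgn(-781869)=−, sgn(3)=+, so +1.
(a,b)_11: α=1, u≡1; β=4, v≡4 (mod 11); (1|11)=+1, (4|11)=+1; sign (−1)^0·+1^4·+1^1 = +1.
(a,b)_5: α=0, u≡4; β=2, v≡2 (mod 5); (4|5)=+1, (2|5)=-1; sign (−1)^0·+1^2·-1^0 = +1.
(a,b)_13: α=-2, u≡1; β=-2, v≡4 (mod 13); (1|13)=+1, (4|13)=+1; sign (−1)^0·+1^-2·+1^-2 = +1.
|Ram(-781869, 3)| = 4, even; anisotropic at {2, 19, 29, 43}.

[2, 19, 29, 43]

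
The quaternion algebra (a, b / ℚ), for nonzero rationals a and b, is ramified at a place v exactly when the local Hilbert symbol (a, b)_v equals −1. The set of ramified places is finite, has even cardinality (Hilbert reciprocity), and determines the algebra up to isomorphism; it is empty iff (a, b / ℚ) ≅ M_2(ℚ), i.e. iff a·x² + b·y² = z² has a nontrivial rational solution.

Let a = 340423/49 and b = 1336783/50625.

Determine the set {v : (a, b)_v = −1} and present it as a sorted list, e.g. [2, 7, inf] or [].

Mod squares: a ≡ 943, b ≡ 7. Check v ∈ {∞, 2, 3, 5, 7, 19, 23, 41}.
v=3: a=3^0·(≡1), b=3^-4·(≡1) mod 3; (1|3)=+1, (1|3)=+1; (−1)^{0·-4·1}·(+1)^-4·(+1)^0 = +1.
v=∞: 943 > 0 and 7 > 0  ⇒  (a,b)_∞ = +1.
v=41: a=41^1·(≡18), b=41^0·(≡35) mod 41; (18|41)=+1, (35|41)=-1; (−1)^{1·0·20}·(+1)^0·(-1)^1 = -1.
v=23: a=23^1·(≡4), b=23^2·(≡10) mod 23; (4|23)=+1, (10|23)=-1; (−1)^{1·2·11}·(+1)^2·(-1)^1 = -1.
v=2: v_2(a)=0, v_2(b)=0; units ≡ 7, 7 (mod 8); ε·ε+αω+βω = 1·1+0·0+0·0 ≡ 1  ⇒  (a,b)_2 = -1.
v=7: a=7^-2·(≡6), b=7^1·(≡2) mod 7; (6|7)=-1, (2|7)=+1; (−1)^{-2·1·3}·(-1)^1·(+1)^-2 = -1.
v=19: a=19^2·(≡8), b=19^2·(≡4) mod 19; (8|19)=-1, (4|19)=+1; (−1)^{2·2·9}·(-1)^2·(+1)^2 = +1.
v=5: a=5^0·(≡2), b=5^-4·(≡3) mod 5; (2|5)=-1, (3|5)=-1; (−1)^{0·-4·2}·(-1)^-4·(-1)^0 = +1.
|Ram(943, 7)| = 4, even; anisotropic at {2, 7, 23, 41}.

[2, 7, 23, 41]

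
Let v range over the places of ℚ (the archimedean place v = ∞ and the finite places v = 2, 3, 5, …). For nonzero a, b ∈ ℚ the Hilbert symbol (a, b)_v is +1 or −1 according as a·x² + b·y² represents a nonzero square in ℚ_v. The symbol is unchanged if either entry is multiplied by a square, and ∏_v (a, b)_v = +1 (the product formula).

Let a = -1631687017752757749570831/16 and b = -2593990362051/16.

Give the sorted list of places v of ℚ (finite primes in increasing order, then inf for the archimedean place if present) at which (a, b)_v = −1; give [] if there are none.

[43, inf]

(a, b) ≡ (-1591, -395365091) mod (ℚ^×)²; places V = {2, 3, 11, 19, 29, 37, 41, 43, ∞}.
(a,b)_41: α=2, u≡10; β=1, v≡17 (mod 41); (10|41)=+1, (17|41)=-1; sign (−1)^0·+1^1·-1^2 = +1.
(a,b)_∞: sgn(-1591)=−, sgn(-395365091)=−, so -1.
(a,b)_3: α=8, u≡2; β=8, v≡1 (mod 3); (2|3)=-1, (1|3)=+1; sign (−1)^0·-1^8·+1^8 = +1.
(a,b)_37: α=3, u≡13; β=1, v≡15 (mod 37); (13|37)=-1, (15|37)=-1; sign (−1)^0·-1^1·-1^3 = +1.
(a,b)_2: α=-4, β=-4; u≡1, v≡5 (mod 8); ε(u)ε(v)=0·0, αω(v)=-4·1, βω(u)=-4·0; sum ≡ 0  ⇒  +1.
(a,b)_29: α=2, u≡7; β=1, v≡10 (mod 29); (7|29)=+1, (10|29)=-1; sign (−1)^0·+1^1·-1^2 = +1.
(a,b)_11: α=2, u≡4; β=1, v≡10 (mod 11); (4|11)=+1, (10|11)=-1; sign (−1)^0·+1^1·-1^2 = +1.
(a,b)_43: α=3, u≡25; β=1, v≡16 (mod 43); (25|43)=+1, (16|43)=+1; sign (−1)^1·+1^1·+1^3 = -1.
(a,b)_19: α=2, u≡5; β=1, v≡6 (mod 19); (5|19)=+1, (6|19)=+1; sign (−1)^0·+1^1·+1^2 = +1.
Ram(-1591, -395365091) = {43, ∞}; no ℚ_43-point on the conic.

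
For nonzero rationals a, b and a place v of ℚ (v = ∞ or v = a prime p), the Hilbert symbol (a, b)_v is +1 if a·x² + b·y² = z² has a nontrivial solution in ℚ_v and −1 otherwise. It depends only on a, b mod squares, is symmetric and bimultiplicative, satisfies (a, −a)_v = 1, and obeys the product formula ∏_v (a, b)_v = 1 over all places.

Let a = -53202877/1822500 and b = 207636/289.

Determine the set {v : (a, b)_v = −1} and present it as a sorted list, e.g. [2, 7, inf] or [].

(a, b) ≡ (-13, 429) mod (ℚ^×)²; places V = {2, 3, 5, 7, 11, 13, 17, ∞}.
(a,b)_3: α=-6, u≡2; β=1, v≡2 (mod 3); (2|3)=-1, (2|3)=-1; sign (−1)^0·-1^1·-1^-6 = -1.
(a,b)_13: α=1, u≡10; β=1, v≡7 (mod 13); (10|13)=+1, (7|13)=-1; sign (−1)^0·+1^1·-1^1 = -1.
(a,b)_5: α=-4, u≡3; β=0, v≡4 (mod 5); (3|5)=-1, (4|5)=+1; sign (−1)^0·-1^0·+1^-4 = +1.
(a,b)_∞: sgn(-13)=−, sgn(429)=+, so +1.
(a,b)_11: α=0, u≡1; β=3, v≡8 (mod 11); (1|11)=+1, (8|11)=-1; sign (−1)^0·+1^3·-1^0 = +1.
(a,b)_17: α=4, u≡4; β=-2, v≡15 (mod 17); (4|17)=+1, (15|17)=+1; sign (−1)^0·+1^-2·+1^4 = +1.
(a,b)_7: α=2, u≡4; β=0, v≡1 (mod 7); (4|7)=+1, (1|7)=+1; sign (−1)^0·+1^0·+1^2 = +1.
(a,b)_2: α=-2, β=2; u≡3, v≡5 (mod 8); ε(u)ε(v)=1·0, αω(v)=-2·1, βω(u)=2·1; sum ≡ 0  ⇒  +1.
(-13, 429 / ℚ) ramifies at {3, 13}: a division algebra.

[3, 13]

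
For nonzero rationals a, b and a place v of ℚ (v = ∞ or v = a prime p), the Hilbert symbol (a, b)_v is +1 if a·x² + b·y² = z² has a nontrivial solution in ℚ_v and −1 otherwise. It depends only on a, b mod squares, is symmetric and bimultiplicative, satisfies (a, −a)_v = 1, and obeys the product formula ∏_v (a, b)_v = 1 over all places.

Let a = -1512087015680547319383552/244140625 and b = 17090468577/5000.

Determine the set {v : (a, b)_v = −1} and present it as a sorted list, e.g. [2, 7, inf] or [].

[2, 17]

Mod squares: a ≡ -182, b ≡ 458626. Check v ∈ {∞, 2, 3, 5, 7, 13, 17, 41, 47}.
v=∞: -182 < 0 and 458626 > 0  ⇒  (a,b)_∞ = +1.
v=7: a=7^7·(≡2), b=7^3·(≡6) mod 7; (2|7)=+1, (6|7)=-1; (−1)^{7·3·3}·(+1)^3·(-1)^7 = +1.
v=3: a=3^2·(≡1), b=3^2·(≡1) mod 3; (1|3)=+1, (1|3)=+1; (−1)^{2·2·1}·(+1)^2·(+1)^2 = +1.
v=5: a=5^-12·(≡3), b=5^-4·(≡4) mod 5; (3|5)=-1, (4|5)=+1; (−1)^{-12·-4·2}·(-1)^-4·(+1)^-12 = +1.
v=41: a=41^2·(≡23), b=41^1·(≡15) mod 41; (23|41)=+1, (15|41)=-1; (−1)^{2·1·20}·(+1)^1·(-1)^2 = +1.
v=2: v_2(a)=9, v_2(b)=-3; units ≡ 5, 1 (mod 8); ε·ε+αω+βω = 0·0+9·0+-3·1 ≡ 1  ⇒  (a,b)_2 = -1.
v=13: a=13^5·(≡3), b=13^2·(≡9) mod 13; (3|13)=+1, (9|13)=+1; (−1)^{5·2·6}·(+1)^2·(+1)^5 = +1.
v=17: a=17^2·(≡7), b=17^1·(≡4) mod 17; (7|17)=-1, (4|17)=+1; (−1)^{2·1·8}·(-1)^1·(+1)^2 = -1.
v=47: a=47^2·(≡25), b=47^1·(≡30) mod 47; (25|47)=+1, (30|47)=-1; (−1)^{2·1·23}·(+1)^1·(-1)^2 = +1.
Ram(-182, 458626) = {2, 17}; no ℚ_2-point on the conic.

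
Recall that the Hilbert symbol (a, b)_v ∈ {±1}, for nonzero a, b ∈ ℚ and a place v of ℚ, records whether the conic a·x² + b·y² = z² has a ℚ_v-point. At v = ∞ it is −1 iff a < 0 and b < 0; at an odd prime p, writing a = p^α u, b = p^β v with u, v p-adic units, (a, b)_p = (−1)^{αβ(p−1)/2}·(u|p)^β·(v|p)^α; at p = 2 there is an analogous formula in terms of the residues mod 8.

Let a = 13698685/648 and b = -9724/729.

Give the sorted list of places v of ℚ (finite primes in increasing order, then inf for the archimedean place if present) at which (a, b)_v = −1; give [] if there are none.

[11, 23]

(a, b) ≡ (559130, -2431) mod (ℚ^×)²; places V = {2, 3, 5, 7, 11, 13, 17, 23, ∞}.
(a,b)_3: α=-4, u≡2; β=-6, v≡2 (mod 3); (2|3)=-1, (2|3)=-1; sign (−1)^0·-1^-6·-1^-4 = +1.
(a,b)_13: α=1, u≡11; β=1, v≡6 (mod 13); (11|13)=-1, (6|13)=-1; sign (−1)^0·-1^1·-1^1 = +1.
(a,b)_5: α=1, u≡4; β=0, v≡4 (mod 5); (4|5)=+1, (4|5)=+1; sign (−1)^0·+1^0·+1^1 = +1.
(a,b)_∞: sgn(559130)=+, sgn(-2431)=−, so +1.
(a,b)_2: α=-3, β=2; u≡5, v≡1 (mod 8); ε(u)ε(v)=0·0, αω(v)=-3·0, βω(u)=2·1; sum ≡ 0  ⇒  +1.
(a,b)_7: α=2, u≡5; β=0, v≡6 (mod 7); (5|7)=-1, (6|7)=-1; sign (−1)^0·-1^0·-1^2 = +1.
(a,b)_17: α=1, u≡11; β=1, v≡14 (mod 17); (11|17)=-1, (14|17)=-1; sign (−1)^0·-1^1·-1^1 = +1.
(a,b)_23: α=1, u≡14; β=0, v≡19 (mod 23); (14|23)=-1, (19|23)=-1; sign (−1)^0·-1^0·-1^1 = -1.
(a,b)_11: α=1, u≡8; β=1, v≡6 (mod 11); (8|11)=-1, (6|11)=-1; sign (−1)^1·-1^1·-1^1 = -1.
(559130, -2431 / ℚ) ramifies at {11, 23}: a division algebra.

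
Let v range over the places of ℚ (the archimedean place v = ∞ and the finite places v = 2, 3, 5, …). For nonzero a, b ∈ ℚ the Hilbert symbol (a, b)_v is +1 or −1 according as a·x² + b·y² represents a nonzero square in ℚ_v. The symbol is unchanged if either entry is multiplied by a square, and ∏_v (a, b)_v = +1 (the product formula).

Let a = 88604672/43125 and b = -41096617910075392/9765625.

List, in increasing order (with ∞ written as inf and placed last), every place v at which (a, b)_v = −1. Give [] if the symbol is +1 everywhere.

(a, b) ≡ (138, -4522) mod (ℚ^×)²; places V = {2, 3, 5, 7, 13, 17, 19, 23, ∞}.
(a,b)_2: α=19, β=35; u≡5, v≡3 (mod 8); ε(u)ε(v)=0·1, αω(v)=19·1, βω(u)=35·1; sum ≡ 0  ⇒  +1.
(a,b)_23: α=-1, u≡2; β=2, v≡2 (mod 23); (2|23)=+1, (2|23)=+1; sign (−1)^0·+1^2·+1^-1 = +1.
(a,b)_3: α=-1, u≡1; β=0, v≡2 (mod 3); (1|3)=+1, (2|3)=-1; sign (−1)^0·+1^0·-1^-1 = -1.
(a,b)_17: α=0, u≡2; β=1, v≡11 (mod 17); (2|17)=+1, (11|17)=-1; sign (−1)^0·+1^1·-1^0 = +1.
(a,b)_∞: sgn(138)=+, sgn(-4522)=−, so +1.
(a,b)_19: α=0, u≡16; β=1, v≡11 (mod 19); (16|19)=+1, (11|19)=+1; sign (−1)^0·+1^1·+1^0 = +1.
(a,b)_13: α=2, u≡6; β=0, v≡2 (mod 13); (6|13)=-1, (2|13)=-1; sign (−1)^0·-1^0·-1^2 = +1.
(a,b)_7: α=0, u≡6; β=1, v≡6 (mod 7); (6|7)=-1, (6|7)=-1; sign (−1)^0·-1^1·-1^0 = -1.
(a,b)_5: α=-4, u≡3; β=-10, v≡3 (mod 5); (3|5)=-1, (3|5)=-1; sign (−1)^0·-1^-10·-1^-4 = +1.
(138, -4522 / ℚ) ramifies at {3, 7}: a division algebra.

[3, 7]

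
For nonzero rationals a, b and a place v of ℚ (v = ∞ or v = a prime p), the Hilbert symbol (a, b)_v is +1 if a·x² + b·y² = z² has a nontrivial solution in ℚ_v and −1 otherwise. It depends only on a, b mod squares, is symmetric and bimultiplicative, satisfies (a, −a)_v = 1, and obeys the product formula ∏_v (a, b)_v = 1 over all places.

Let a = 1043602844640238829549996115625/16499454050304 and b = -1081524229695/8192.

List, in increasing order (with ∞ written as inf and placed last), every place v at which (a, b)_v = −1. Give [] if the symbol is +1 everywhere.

(a, b) ≡ (31465, -34510) mod (ℚ^×)²; places V = {2, 3, 5, 7, 13, 17, 23, 29, 31, 41, 43, ∞}.
(a,b)_23: α=2, u≡18; β=0, v≡9 (mod 23); (18|23)=+1, (9|23)=+1; sign (−1)^0·+1^0·+1^2 = +1.
(a,b)_∞: sgn(31465)=+, sgn(-34510)=−, so +1.
(a,b)_5: α=5, u≡3; β=1, v≡3 (mod 5); (3|5)=-1, (3|5)=-1; sign (−1)^0·-1^1·-1^5 = +1.
(a,b)_3: α=-4, u≡1; β=2, v≡2 (mod 3); (1|3)=+1, (2|3)=-1; sign (−1)^0·+1^2·-1^-4 = +1.
(a,b)_41: α=-2, u≡37; β=0, v≡29 (mod 41); (37|41)=+1, (29|41)=-1; sign (−1)^0·+1^0·-1^-2 = +1.
(a,b)_17: α=4, u≡2; β=1, v≡14 (mod 17); (2|17)=+1, (14|17)=-1; sign (−1)^0·+1^1·-1^4 = +1.
(a,b)_43: α=-2, u≡19; β=0, v≡2 (mod 43); (19|43)=-1, (2|43)=-1; sign (−1)^0·-1^0·-1^-2 = +1.
(a,b)_29: α=9, u≡10; β=3, v≡28 (mod 29); (10|29)=-1, (28|29)=+1; sign (−1)^0·-1^3·+1^9 = -1.
(a,b)_7: α=5, u≡4; β=3, v≡6 (mod 7); (4|7)=+1, (6|7)=-1; sign (−1)^1·+1^3·-1^5 = +1.
(a,b)_31: α=1, u≡29; β=0, v≡30 (mod 31); (29|31)=-1, (30|31)=-1; sign (−1)^0·-1^0·-1^1 = -1.
(a,b)_2: α=-16, β=-13; u≡1, v≡1 (mod 8); ε(u)ε(v)=0·0, αω(v)=-16·0, βω(u)=-13·0; sum ≡ 0  ⇒  +1.
(a,b)_13: α=0, u≡8; β=2, v≡5 (mod 13); (8|13)=-1, (5|13)=-1; sign (−1)^0·-1^2·-1^0 = +1.
(31465, -34510 / ℚ) ramifies at {29, 31}: a division algebra.

[29, 31]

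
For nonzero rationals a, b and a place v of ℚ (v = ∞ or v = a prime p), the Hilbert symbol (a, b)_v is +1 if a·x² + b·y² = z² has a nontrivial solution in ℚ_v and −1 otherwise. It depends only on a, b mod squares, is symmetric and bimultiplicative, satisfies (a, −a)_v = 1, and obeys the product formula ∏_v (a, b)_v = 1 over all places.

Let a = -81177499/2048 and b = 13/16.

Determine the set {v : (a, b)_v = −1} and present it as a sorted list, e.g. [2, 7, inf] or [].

[2, 13, 31, 41]

Mod squares: a ≡ -561782, b ≡ 13. Check v ∈ {∞, 2, 13, 17, 31, 41}.
v=41: a=41^1·(≡4), b=41^0·(≡29) mod 41; (4|41)=+1, (29|41)=-1; (−1)^{1·0·20}·(+1)^0·(-1)^1 = -1.
v=∞: -561782 < 0 and 13 > 0  ⇒  (a,b)_∞ = +1.
v=17: a=17^3·(≡15), b=17^0·(≡4) mod 17; (15|17)=+1, (4|17)=+1; (−1)^{3·0·8}·(+1)^0·(+1)^3 = +1.
v=13: a=13^1·(≡7), b=13^1·(≡9) mod 13; (7|13)=-1, (9|13)=+1; (−1)^{1·1·6}·(-1)^1·(+1)^1 = -1.
v=31: a=31^1·(≡17), b=31^0·(≡26) mod 31; (17|31)=-1, (26|31)=-1; (−1)^{1·0·15}·(-1)^0·(-1)^1 = -1.
v=2: v_2(a)=-11, v_2(b)=-4; units ≡ 5, 5 (mod 8); ε·ε+αω+βω = 0·0+-11·1+-4·1 ≡ 1  ⇒  (a,b)_2 = -1.
|Ram(-561782, 13)| = 4, even; anisotropic at {2, 13, 31, 41}.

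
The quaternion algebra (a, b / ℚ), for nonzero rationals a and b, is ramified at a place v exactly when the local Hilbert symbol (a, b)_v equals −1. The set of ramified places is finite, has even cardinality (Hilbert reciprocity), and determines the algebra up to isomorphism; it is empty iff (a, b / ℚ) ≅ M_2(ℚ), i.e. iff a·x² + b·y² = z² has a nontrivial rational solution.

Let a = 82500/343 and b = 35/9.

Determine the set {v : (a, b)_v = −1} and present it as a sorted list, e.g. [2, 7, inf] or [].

(a, b) ≡ (231, 35) mod (ℚ^×)²; places V = {2, 3, 5, 7, 11, ∞}.
(a,b)_7: α=-3, u≡5; β=1, v≡6 (mod 7); (5|7)=-1, (6|7)=-1; sign (−1)^1·-1^1·-1^-3 = -1.
(a,b)_5: α=4, u≡4; β=1, v≡3 (mod 5); (4|5)=+1, (3|5)=-1; sign (−1)^0·+1^1·-1^4 = +1.
(a,b)_11: α=1, u≡10; β=0, v≡10 (mod 11); (10|11)=-1, (10|11)=-1; sign (−1)^0·-1^0·-1^1 = -1.
(a,b)_2: α=2, β=0; u≡7, v≡3 (mod 8); ε(u)ε(v)=1·1, αω(v)=2·1, βω(u)=0·0; sum ≡ 1  ⇒  -1.
(a,b)_3: α=1, u≡2; β=-2, v≡2 (mod 3); (2|3)=-1, (2|3)=-1; sign (−1)^0·-1^-2·-1^1 = -1.
(a,b)_∞: sgn(231)=+, sgn(35)=+, so +1.
Ram(231, 35) = {2, 3, 7, 11}; no ℚ_2-point on the conic.

[2, 3, 7, 11]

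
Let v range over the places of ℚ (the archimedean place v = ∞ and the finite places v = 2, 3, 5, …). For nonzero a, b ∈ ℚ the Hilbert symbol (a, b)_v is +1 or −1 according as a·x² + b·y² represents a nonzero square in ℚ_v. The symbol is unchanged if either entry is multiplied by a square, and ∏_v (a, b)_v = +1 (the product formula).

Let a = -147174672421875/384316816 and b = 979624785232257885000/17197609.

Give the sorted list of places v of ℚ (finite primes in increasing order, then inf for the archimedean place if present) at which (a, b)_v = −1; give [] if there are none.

Mod squares: a ≡ -33915, b ≡ 34. Check v ∈ {∞, 2, 3, 5, 7, 11, 13, 17, 19, 29, 31}.
v=13: a=13^-4·(≡6), b=13^-2·(≡2) mod 13; (6|13)=-1, (2|13)=-1; (−1)^{-4·-2·6}·(-1)^-2·(-1)^-4 = +1.
v=7: a=7^1·(≡5), b=7^6·(≡6) mod 7; (5|7)=-1, (6|7)=-1; (−1)^{1·6·3}·(-1)^6·(-1)^1 = -1.
v=19: a=19^1·(≡5), b=19^4·(≡8) mod 19; (5|19)=+1, (8|19)=-1; (−1)^{1·4·9}·(+1)^4·(-1)^1 = -1.
v=3: a=3^1·(≡2), b=3^2·(≡1) mod 3; (2|3)=-1, (1|3)=+1; (−1)^{1·2·1}·(-1)^2·(+1)^1 = +1.
v=2: v_2(a)=-4, v_2(b)=3; units ≡ 5, 1 (mod 8); ε·ε+αω+βω = 0·0+-4·0+3·1 ≡ 1  ⇒  (a,b)_2 = -1.
v=5: a=5^7·(≡3), b=5^4·(≡4) mod 5; (3|5)=-1, (4|5)=+1; (−1)^{7·4·2}·(-1)^4·(+1)^7 = +1.
v=31: a=31^2·(≡15), b=31^0·(≡22) mod 31; (15|31)=-1, (22|31)=-1; (−1)^{2·0·15}·(-1)^0·(-1)^2 = +1.
v=17: a=17^3·(≡5), b=17^5·(≡8) mod 17; (5|17)=-1, (8|17)=+1; (−1)^{3·5·8}·(-1)^5·(+1)^3 = -1.
v=∞: -33915 < 0 and 34 > 0  ⇒  (a,b)_∞ = +1.
v=29: a=29^-2·(≡27), b=29^-2·(≡16) mod 29; (27|29)=-1, (16|29)=+1; (−1)^{-2·-2·14}·(-1)^-2·(+1)^-2 = +1.
v=11: a=11^0·(≡3), b=11^-2·(≡3) mod 11; (3|11)=+1, (3|11)=+1; (−1)^{0·-2·5}·(+1)^-2·(+1)^0 = +1.
|Ram(-33915, 34)| = 4, even; anisotropic at {2, 7, 17, 19}.

[2, 7, 17, 19]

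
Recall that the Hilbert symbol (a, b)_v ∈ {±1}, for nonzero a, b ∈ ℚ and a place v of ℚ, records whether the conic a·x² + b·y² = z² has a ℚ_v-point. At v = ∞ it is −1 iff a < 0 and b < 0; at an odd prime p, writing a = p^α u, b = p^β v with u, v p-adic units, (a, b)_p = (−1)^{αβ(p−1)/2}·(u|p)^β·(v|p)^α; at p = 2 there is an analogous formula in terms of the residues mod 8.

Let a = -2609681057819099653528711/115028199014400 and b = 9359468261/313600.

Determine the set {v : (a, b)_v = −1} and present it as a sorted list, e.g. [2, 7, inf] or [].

Mod squares: a ≡ -31, b ≡ 341. Check v ∈ {∞, 2, 3, 5, 7, 11, 13, 19, 31}.
v=∞: -31 < 0 and 341 > 0  ⇒  (a,b)_∞ = +1.
v=3: a=3^-4·(≡2), b=3^0·(≡2) mod 3; (2|3)=-1, (2|3)=-1; (−1)^{-4·0·1}·(-1)^0·(-1)^-4 = +1.
v=5: a=5^-2·(≡4), b=5^-2·(≡4) mod 5; (4|5)=+1, (4|5)=+1; (−1)^{-2·-2·2}·(+1)^-2·(+1)^-2 = +1.
v=31: a=31^9·(≡15), b=31^3·(≡12) mod 31; (15|31)=-1, (12|31)=-1; (−1)^{9·3·15}·(-1)^3·(-1)^9 = -1.
v=2: v_2(a)=-16, v_2(b)=-8; units ≡ 1, 5 (mod 8); ε·ε+αω+βω = 0·0+-16·1+-8·0 ≡ 0  ⇒  (a,b)_2 = +1.
v=13: a=13^8·(≡5), b=13^4·(≡10) mod 13; (5|13)=-1, (10|13)=+1; (−1)^{8·4·6}·(-1)^4·(+1)^8 = +1.
v=19: a=19^-2·(≡11), b=19^0·(≡14) mod 19; (11|19)=+1, (14|19)=-1; (−1)^{-2·0·9}·(+1)^0·(-1)^-2 = +1.
v=11: a=11^2·(≡7), b=11^1·(≡4) mod 11; (7|11)=-1, (4|11)=+1; (−1)^{2·1·5}·(-1)^1·(+1)^2 = -1.
v=7: a=7^-4·(≡1), b=7^-2·(≡5) mod 7; (1|7)=+1, (5|7)=-1; (−1)^{-4·-2·3}·(+1)^-2·(-1)^-4 = +1.
|Ram(-31, 341)| = 2, even; anisotropic at {11, 31}.

[11, 31]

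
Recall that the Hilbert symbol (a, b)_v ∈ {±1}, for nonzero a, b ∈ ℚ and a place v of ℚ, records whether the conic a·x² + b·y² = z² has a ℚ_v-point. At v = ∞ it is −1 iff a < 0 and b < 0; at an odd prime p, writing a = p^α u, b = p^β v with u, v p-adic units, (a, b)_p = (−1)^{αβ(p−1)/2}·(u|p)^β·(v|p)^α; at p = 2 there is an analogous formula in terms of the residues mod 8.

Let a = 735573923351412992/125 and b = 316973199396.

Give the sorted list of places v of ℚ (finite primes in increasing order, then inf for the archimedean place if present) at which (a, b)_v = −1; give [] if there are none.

Mod squares: a ≡ 3565, b ≡ 2001. Check v ∈ {∞, 2, 3, 5, 7, 11, 23, 29, 31}.
v=∞: 3565 > 0 and 2001 > 0  ⇒  (a,b)_∞ = +1.
v=11: a=11^2·(≡9), b=11^0·(≡7) mod 11; (9|11)=+1, (7|11)=-1; (−1)^{2·0·5}·(+1)^0·(-1)^2 = +1.
v=23: a=23^1·(≡20), b=23^1·(≡13) mod 23; (20|23)=-1, (13|23)=+1; (−1)^{1·1·11}·(-1)^1·(+1)^1 = +1.
v=31: a=31^3·(≡23), b=31^2·(≡29) mod 31; (23|31)=-1, (29|31)=-1; (−1)^{3·2·15}·(-1)^2·(-1)^3 = -1.
v=29: a=29^4·(≡18), b=29^3·(≡11) mod 29; (18|29)=-1, (11|29)=-1; (−1)^{4·3·14}·(-1)^3·(-1)^4 = -1.
v=5: a=5^-3·(≡2), b=5^0·(≡1) mod 5; (2|5)=-1, (1|5)=+1; (−1)^{-3·0·2}·(-1)^0·(+1)^-3 = +1.
v=3: a=3^0·(≡1), b=3^1·(≡1) mod 3; (1|3)=+1, (1|3)=+1; (−1)^{0·1·1}·(+1)^1·(+1)^0 = +1.
v=2: v_2(a)=8, v_2(b)=2; units ≡ 5, 1 (mod 8); ε·ε+αω+βω = 0·0+8·0+2·1 ≡ 0  ⇒  (a,b)_2 = +1.
v=7: a=7^2·(≡2), b=7^2·(≡6) mod 7; (2|7)=+1, (6|7)=-1; (−1)^{2·2·3}·(+1)^2·(-1)^2 = +1.
Ram(3565, 2001) = {29, 31}; no ℚ_29-point on the conic.

[29, 31]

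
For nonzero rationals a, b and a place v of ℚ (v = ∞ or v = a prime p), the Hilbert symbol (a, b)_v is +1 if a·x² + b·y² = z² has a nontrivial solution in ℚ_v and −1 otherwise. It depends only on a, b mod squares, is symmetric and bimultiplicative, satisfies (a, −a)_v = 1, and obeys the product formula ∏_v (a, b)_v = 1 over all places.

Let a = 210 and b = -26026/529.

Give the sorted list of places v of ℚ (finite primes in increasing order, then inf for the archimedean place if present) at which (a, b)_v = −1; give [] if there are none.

[2, 3]

Mod squares: a ≡ 210, b ≡ -154. Check v ∈ {∞, 2, 3, 5, 7, 11, 13, 23}.
v=2: v_2(a)=1, v_2(b)=1; units ≡ 1, 3 (mod 8); ε·ε+αω+βω = 0·1+1·1+1·0 ≡ 1  ⇒  (a,b)_2 = -1.
v=∞: 210 > 0 and -154 < 0  ⇒  (a,b)_∞ = +1.
v=11: a=11^0·(≡1), b=11^1·(≡10) mod 11; (1|11)=+1, (10|11)=-1; (−1)^{0·1·5}·(+1)^1·(-1)^0 = +1.
v=5: a=5^1·(≡2), b=5^0·(≡1) mod 5; (2|5)=-1, (1|5)=+1; (−1)^{1·0·2}·(-1)^0·(+1)^1 = +1.
v=23: a=23^0·(≡3), b=23^-2·(≡10) mod 23; (3|23)=+1, (10|23)=-1; (−1)^{0·-2·11}·(+1)^-2·(-1)^0 = +1.
v=13: a=13^0·(≡2), b=13^2·(≡6) mod 13; (2|13)=-1, (6|13)=-1; (−1)^{0·2·6}·(-1)^2·(-1)^0 = +1.
v=7: a=7^1·(≡2), b=7^1·(≡5) mod 7; (2|7)=+1, (5|7)=-1; (−1)^{1·1·3}·(+1)^1·(-1)^1 = +1.
v=3: a=3^1·(≡1), b=3^0·(≡2) mod 3; (1|3)=+1, (2|3)=-1; (−1)^{1·0·1}·(+1)^0·(-1)^1 = -1.
|Ram(210, -154)| = 2, even; anisotropic at {2, 3}.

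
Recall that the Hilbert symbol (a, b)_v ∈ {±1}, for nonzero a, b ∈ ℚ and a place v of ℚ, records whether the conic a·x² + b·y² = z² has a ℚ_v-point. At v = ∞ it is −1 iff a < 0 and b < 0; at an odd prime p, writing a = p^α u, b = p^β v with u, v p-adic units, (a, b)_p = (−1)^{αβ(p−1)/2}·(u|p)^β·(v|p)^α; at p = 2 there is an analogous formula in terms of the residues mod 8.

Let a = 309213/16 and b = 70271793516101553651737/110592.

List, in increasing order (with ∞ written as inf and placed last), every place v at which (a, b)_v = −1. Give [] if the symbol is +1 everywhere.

[29, 47]

Mod squares: a ≡ 34357, b ≡ 12198349779. Check v ∈ {∞, 2, 3, 7, 11, 17, 29, 43, 47, 53}.
v=11: a=11^0·(≡5), b=11^5·(≡1) mod 11; (5|11)=+1, (1|11)=+1; (−1)^{0·5·5}·(+1)^5·(+1)^0 = +1.
v=53: a=53^0·(≡4), b=53^1·(≡5) mod 53; (4|53)=+1, (5|53)=-1; (−1)^{0·1·26}·(+1)^1·(-1)^0 = +1.
v=2: v_2(a)=-4, v_2(b)=-12; units ≡ 5, 3 (mod 8); ε·ε+αω+βω = 0·1+-4·1+-12·1 ≡ 0  ⇒  (a,b)_2 = +1.
v=47: a=47^1·(≡44), b=47^3·(≡44) mod 47; (44|47)=-1, (44|47)=-1; (−1)^{1·3·23}·(-1)^3·(-1)^1 = -1.
v=∞: 34357 > 0 and 12198349779 > 0  ⇒  (a,b)_∞ = +1.
v=7: a=7^0·(≡1), b=7^1·(≡6) mod 7; (1|7)=+1, (6|7)=-1; (−1)^{0·1·3}·(+1)^1·(-1)^0 = +1.
v=3: a=3^2·(≡1), b=3^-3·(≡2) mod 3; (1|3)=+1, (2|3)=-1; (−1)^{2·-3·1}·(+1)^-3·(-1)^2 = +1.
v=29: a=29^0·(≡10), b=29^1·(≡2) mod 29; (10|29)=-1, (2|29)=-1; (−1)^{0·1·14}·(-1)^1·(-1)^0 = -1.
v=17: a=17^1·(≡1), b=17^3·(≡1) mod 17; (1|17)=+1, (1|17)=+1; (−1)^{1·3·8}·(+1)^3·(+1)^1 = +1.
v=43: a=43^1·(≡6), b=43^3·(≡26) mod 43; (6|43)=+1, (26|43)=-1; (−1)^{1·3·21}·(+1)^3·(-1)^1 = +1.
Ram(34357, 12198349779) = {29, 47}; no ℚ_29-point on the conic.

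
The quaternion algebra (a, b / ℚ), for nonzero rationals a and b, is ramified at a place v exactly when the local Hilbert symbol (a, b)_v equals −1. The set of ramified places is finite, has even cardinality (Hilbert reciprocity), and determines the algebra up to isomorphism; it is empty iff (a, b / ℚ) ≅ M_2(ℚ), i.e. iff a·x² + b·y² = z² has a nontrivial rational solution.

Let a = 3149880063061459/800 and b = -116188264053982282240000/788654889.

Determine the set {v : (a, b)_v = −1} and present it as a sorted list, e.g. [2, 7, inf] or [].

(a, b) ≡ (38, -9061) mod (ℚ^×)²; places V = {2, 3, 5, 7, 11, 13, 17, 19, 23, 29, 37, 41, ∞}.
(a,b)_13: α=2, u≡3; β=5, v≡6 (mod 13); (3|13)=+1, (6|13)=-1; sign (−1)^0·+1^5·-1^2 = +1.
(a,b)_41: α=2, u≡24; β=3, v≡1 (mod 41); (24|41)=-1, (1|41)=+1; sign (−1)^0·-1^3·+1^2 = -1.
(a,b)_11: α=0, u≡3; β=-2, v≡1 (mod 11); (3|11)=+1, (1|11)=+1; sign (−1)^0·+1^-2·+1^0 = +1.
(a,b)_2: α=-5, β=12; u≡3, v≡3 (mod 8); ε(u)ε(v)=1·1, αω(v)=-5·1, βω(u)=12·1; sum ≡ 0  ⇒  +1.
(a,b)_∞: sgn(38)=+, sgn(-9061)=−, so +1.
(a,b)_19: α=1, u≡13; β=2, v≡10 (mod 19); (13|19)=-1, (10|19)=-1; sign (−1)^0·-1^2·-1^1 = -1.
(a,b)_23: α=0, u≡20; β=-2, v≡3 (mod 23); (20|23)=-1, (3|23)=+1; sign (−1)^0·-1^-2·+1^0 = +1.
(a,b)_17: α=2, u≡9; β=3, v≡5 (mod 17); (9|17)=+1, (5|17)=-1; sign (−1)^0·+1^3·-1^2 = +1.
(a,b)_5: α=-2, u≡2; β=4, v≡4 (mod 5); (2|5)=-1, (4|5)=+1; sign (−1)^0·-1^4·+1^-2 = +1.
(a,b)_29: α=2, u≡25; β=0, v≡16 (mod 29); (25|29)=+1, (16|29)=+1; sign (−1)^0·+1^0·+1^2 = +1.
(a,b)_7: α=4, u≡5; β=0, v≡1 (mod 7); (5|7)=-1, (1|7)=+1; sign (−1)^0·-1^0·+1^4 = +1.
(a,b)_37: α=0, u≡30; β=-2, v≡10 (mod 37); (30|37)=+1, (10|37)=+1; sign (−1)^0·+1^-2·+1^0 = +1.
(a,b)_3: α=0, u≡2; β=-2, v≡2 (mod 3); (2|3)=-1, (2|3)=-1; sign (−1)^0·-1^-2·-1^0 = +1.
Ram(38, -9061) = {19, 41}; no ℚ_19-point on the conic.

[19, 41]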